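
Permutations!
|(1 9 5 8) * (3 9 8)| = 6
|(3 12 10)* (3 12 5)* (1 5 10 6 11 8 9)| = 9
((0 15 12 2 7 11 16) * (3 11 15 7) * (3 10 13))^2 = ((0 7 15 12 2 10 13 3 11 16))^2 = (0 15 2 13 11)(3 16 7 12 10)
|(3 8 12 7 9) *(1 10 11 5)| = 20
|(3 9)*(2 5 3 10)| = 5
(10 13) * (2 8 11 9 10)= (2 8 11 9 10 13)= [0, 1, 8, 3, 4, 5, 6, 7, 11, 10, 13, 9, 12, 2]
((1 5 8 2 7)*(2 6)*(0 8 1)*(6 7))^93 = ((0 8 7)(1 5)(2 6))^93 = (8)(1 5)(2 6)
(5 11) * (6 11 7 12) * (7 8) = (5 8 7 12 6 11) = [0, 1, 2, 3, 4, 8, 11, 12, 7, 9, 10, 5, 6]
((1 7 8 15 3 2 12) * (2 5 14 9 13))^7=(1 9 15 12 14 8 2 5 7 13 3)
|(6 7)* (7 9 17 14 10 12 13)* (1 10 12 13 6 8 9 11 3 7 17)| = |(1 10 13 17 14 12 6 11 3 7 8 9)| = 12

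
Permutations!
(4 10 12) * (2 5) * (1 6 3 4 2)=(1 6 3 4 10 12 2 5)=[0, 6, 5, 4, 10, 1, 3, 7, 8, 9, 12, 11, 2]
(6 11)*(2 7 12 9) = (2 7 12 9)(6 11) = [0, 1, 7, 3, 4, 5, 11, 12, 8, 2, 10, 6, 9]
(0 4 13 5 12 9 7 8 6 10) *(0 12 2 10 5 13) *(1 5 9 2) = (13)(0 4)(1 5)(2 10 12)(6 9 7 8) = [4, 5, 10, 3, 0, 1, 9, 8, 6, 7, 12, 11, 2, 13]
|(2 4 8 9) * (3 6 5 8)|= |(2 4 3 6 5 8 9)|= 7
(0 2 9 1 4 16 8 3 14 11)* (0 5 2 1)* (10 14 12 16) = (0 1 4 10 14 11 5 2 9)(3 12 16 8) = [1, 4, 9, 12, 10, 2, 6, 7, 3, 0, 14, 5, 16, 13, 11, 15, 8]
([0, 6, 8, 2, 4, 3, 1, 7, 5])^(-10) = (2 5)(3 8)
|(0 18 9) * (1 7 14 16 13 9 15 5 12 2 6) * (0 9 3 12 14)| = |(0 18 15 5 14 16 13 3 12 2 6 1 7)| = 13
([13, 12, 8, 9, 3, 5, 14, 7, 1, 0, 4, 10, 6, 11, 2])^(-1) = [9, 8, 14, 4, 10, 5, 12, 7, 2, 3, 11, 13, 1, 0, 6]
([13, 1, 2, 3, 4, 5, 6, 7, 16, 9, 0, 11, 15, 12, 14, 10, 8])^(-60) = (16)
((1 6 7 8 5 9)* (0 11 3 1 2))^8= (0 9 8 6 3)(1 11 2 5 7)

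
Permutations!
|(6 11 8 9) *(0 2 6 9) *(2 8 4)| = 4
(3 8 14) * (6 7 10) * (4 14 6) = (3 8 6 7 10 4 14) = [0, 1, 2, 8, 14, 5, 7, 10, 6, 9, 4, 11, 12, 13, 3]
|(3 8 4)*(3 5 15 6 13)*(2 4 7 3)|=|(2 4 5 15 6 13)(3 8 7)|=6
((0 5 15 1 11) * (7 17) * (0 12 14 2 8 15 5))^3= ((1 11 12 14 2 8 15)(7 17))^3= (1 14 15 12 8 11 2)(7 17)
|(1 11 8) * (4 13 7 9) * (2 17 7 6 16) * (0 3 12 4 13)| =84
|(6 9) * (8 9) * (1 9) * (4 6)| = 5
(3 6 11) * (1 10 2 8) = (1 10 2 8)(3 6 11) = [0, 10, 8, 6, 4, 5, 11, 7, 1, 9, 2, 3]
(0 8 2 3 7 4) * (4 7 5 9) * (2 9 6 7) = (0 8 9 4)(2 3 5 6 7) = [8, 1, 3, 5, 0, 6, 7, 2, 9, 4]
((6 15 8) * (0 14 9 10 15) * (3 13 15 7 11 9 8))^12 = (15) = ((0 14 8 6)(3 13 15)(7 11 9 10))^12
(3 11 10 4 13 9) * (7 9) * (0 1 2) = (0 1 2)(3 11 10 4 13 7 9) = [1, 2, 0, 11, 13, 5, 6, 9, 8, 3, 4, 10, 12, 7]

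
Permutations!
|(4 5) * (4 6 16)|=4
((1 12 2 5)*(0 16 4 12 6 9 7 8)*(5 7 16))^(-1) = ((0 5 1 6 9 16 4 12 2 7 8))^(-1) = (0 8 7 2 12 4 16 9 6 1 5)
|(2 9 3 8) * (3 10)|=|(2 9 10 3 8)|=5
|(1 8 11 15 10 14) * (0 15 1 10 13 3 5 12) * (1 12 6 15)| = |(0 1 8 11 12)(3 5 6 15 13)(10 14)| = 10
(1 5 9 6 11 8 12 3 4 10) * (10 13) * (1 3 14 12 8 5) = (3 4 13 10)(5 9 6 11)(12 14) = [0, 1, 2, 4, 13, 9, 11, 7, 8, 6, 3, 5, 14, 10, 12]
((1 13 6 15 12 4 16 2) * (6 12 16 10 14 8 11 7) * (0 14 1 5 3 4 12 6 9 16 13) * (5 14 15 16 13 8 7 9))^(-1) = (0 1 10 4 3 5 7 14 2 16 6 13 9 11 8 15)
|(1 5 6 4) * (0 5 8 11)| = |(0 5 6 4 1 8 11)| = 7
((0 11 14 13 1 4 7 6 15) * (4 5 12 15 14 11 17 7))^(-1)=(0 15 12 5 1 13 14 6 7 17)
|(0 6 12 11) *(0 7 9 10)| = 7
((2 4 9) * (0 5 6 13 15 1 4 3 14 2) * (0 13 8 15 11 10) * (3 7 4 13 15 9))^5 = ((0 5 6 8 9 15 1 13 11 10)(2 7 4 3 14))^5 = (0 15)(1 5)(6 13)(8 11)(9 10)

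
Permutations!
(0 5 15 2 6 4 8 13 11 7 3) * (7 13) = (0 5 15 2 6 4 8 7 3)(11 13) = [5, 1, 6, 0, 8, 15, 4, 3, 7, 9, 10, 13, 12, 11, 14, 2]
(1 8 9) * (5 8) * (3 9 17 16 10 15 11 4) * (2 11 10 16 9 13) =(1 5 8 17 9)(2 11 4 3 13)(10 15) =[0, 5, 11, 13, 3, 8, 6, 7, 17, 1, 15, 4, 12, 2, 14, 10, 16, 9]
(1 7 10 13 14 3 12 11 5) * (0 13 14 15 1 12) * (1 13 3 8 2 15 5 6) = (0 3)(1 7 10 14 8 2 15 13 5 12 11 6) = [3, 7, 15, 0, 4, 12, 1, 10, 2, 9, 14, 6, 11, 5, 8, 13]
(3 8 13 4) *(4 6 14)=(3 8 13 6 14 4)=[0, 1, 2, 8, 3, 5, 14, 7, 13, 9, 10, 11, 12, 6, 4]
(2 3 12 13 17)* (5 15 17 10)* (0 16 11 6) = (0 16 11 6)(2 3 12 13 10 5 15 17) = [16, 1, 3, 12, 4, 15, 0, 7, 8, 9, 5, 6, 13, 10, 14, 17, 11, 2]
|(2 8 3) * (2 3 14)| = 3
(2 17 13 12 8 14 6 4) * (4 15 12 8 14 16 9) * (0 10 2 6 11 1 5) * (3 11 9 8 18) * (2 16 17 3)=(0 10 16 8 17 13 18 2 3 11 1 5)(4 6 15 12 14 9)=[10, 5, 3, 11, 6, 0, 15, 7, 17, 4, 16, 1, 14, 18, 9, 12, 8, 13, 2]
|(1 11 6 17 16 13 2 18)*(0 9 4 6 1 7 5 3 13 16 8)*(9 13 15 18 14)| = 90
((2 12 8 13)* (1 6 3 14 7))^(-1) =(1 7 14 3 6)(2 13 8 12)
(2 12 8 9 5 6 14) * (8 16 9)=(2 12 16 9 5 6 14)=[0, 1, 12, 3, 4, 6, 14, 7, 8, 5, 10, 11, 16, 13, 2, 15, 9]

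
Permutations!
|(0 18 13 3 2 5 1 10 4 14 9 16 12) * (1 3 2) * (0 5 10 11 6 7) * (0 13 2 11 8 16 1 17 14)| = |(0 18 2 10 4)(1 8 16 12 5 3 17 14 9)(6 7 13 11)| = 180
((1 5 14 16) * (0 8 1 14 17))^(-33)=(0 1 17 8 5)(14 16)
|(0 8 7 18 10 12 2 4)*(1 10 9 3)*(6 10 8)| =|(0 6 10 12 2 4)(1 8 7 18 9 3)| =6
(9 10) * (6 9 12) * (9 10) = (6 10 12) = [0, 1, 2, 3, 4, 5, 10, 7, 8, 9, 12, 11, 6]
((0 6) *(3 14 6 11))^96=((0 11 3 14 6))^96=(0 11 3 14 6)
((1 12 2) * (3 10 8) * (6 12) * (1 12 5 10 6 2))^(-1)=(1 12 2)(3 8 10 5 6)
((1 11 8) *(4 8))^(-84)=((1 11 4 8))^(-84)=(11)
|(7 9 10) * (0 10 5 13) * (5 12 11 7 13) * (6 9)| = |(0 10 13)(6 9 12 11 7)| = 15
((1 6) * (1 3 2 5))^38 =(1 2 6 5 3)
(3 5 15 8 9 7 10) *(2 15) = [0, 1, 15, 5, 4, 2, 6, 10, 9, 7, 3, 11, 12, 13, 14, 8] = (2 15 8 9 7 10 3 5)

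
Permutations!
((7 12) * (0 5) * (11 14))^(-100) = ((0 5)(7 12)(11 14))^(-100) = (14)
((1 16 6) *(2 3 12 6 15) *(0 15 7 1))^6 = ((0 15 2 3 12 6)(1 16 7))^6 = (16)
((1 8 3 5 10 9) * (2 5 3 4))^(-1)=(1 9 10 5 2 4 8)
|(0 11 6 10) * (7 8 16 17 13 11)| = |(0 7 8 16 17 13 11 6 10)| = 9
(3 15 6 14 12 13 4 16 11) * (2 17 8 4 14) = (2 17 8 4 16 11 3 15 6)(12 13 14) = [0, 1, 17, 15, 16, 5, 2, 7, 4, 9, 10, 3, 13, 14, 12, 6, 11, 8]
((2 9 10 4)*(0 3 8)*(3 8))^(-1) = ((0 8)(2 9 10 4))^(-1) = (0 8)(2 4 10 9)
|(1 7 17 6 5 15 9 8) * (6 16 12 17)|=21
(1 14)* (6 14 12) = (1 12 6 14) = [0, 12, 2, 3, 4, 5, 14, 7, 8, 9, 10, 11, 6, 13, 1]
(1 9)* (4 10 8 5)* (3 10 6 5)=(1 9)(3 10 8)(4 6 5)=[0, 9, 2, 10, 6, 4, 5, 7, 3, 1, 8]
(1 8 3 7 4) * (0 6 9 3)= [6, 8, 2, 7, 1, 5, 9, 4, 0, 3]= (0 6 9 3 7 4 1 8)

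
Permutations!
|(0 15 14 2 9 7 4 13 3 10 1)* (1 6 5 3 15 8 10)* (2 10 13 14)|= 14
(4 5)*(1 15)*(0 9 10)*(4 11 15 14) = (0 9 10)(1 14 4 5 11 15) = [9, 14, 2, 3, 5, 11, 6, 7, 8, 10, 0, 15, 12, 13, 4, 1]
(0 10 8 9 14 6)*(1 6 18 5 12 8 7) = [10, 6, 2, 3, 4, 12, 0, 1, 9, 14, 7, 11, 8, 13, 18, 15, 16, 17, 5] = (0 10 7 1 6)(5 12 8 9 14 18)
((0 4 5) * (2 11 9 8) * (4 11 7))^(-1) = ((0 11 9 8 2 7 4 5))^(-1) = (0 5 4 7 2 8 9 11)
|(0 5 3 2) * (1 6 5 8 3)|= 12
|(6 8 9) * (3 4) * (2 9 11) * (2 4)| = 7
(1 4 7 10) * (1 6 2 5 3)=[0, 4, 5, 1, 7, 3, 2, 10, 8, 9, 6]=(1 4 7 10 6 2 5 3)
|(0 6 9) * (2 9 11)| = |(0 6 11 2 9)| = 5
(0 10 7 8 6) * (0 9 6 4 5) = (0 10 7 8 4 5)(6 9) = [10, 1, 2, 3, 5, 0, 9, 8, 4, 6, 7]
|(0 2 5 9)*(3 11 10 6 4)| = 20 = |(0 2 5 9)(3 11 10 6 4)|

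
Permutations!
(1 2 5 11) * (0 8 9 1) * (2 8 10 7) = (0 10 7 2 5 11)(1 8 9) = [10, 8, 5, 3, 4, 11, 6, 2, 9, 1, 7, 0]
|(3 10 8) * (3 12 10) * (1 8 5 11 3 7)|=|(1 8 12 10 5 11 3 7)|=8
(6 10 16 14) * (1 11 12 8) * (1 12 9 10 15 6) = (1 11 9 10 16 14)(6 15)(8 12) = [0, 11, 2, 3, 4, 5, 15, 7, 12, 10, 16, 9, 8, 13, 1, 6, 14]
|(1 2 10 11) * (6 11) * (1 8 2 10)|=|(1 10 6 11 8 2)|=6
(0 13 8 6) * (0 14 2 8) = [13, 1, 8, 3, 4, 5, 14, 7, 6, 9, 10, 11, 12, 0, 2] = (0 13)(2 8 6 14)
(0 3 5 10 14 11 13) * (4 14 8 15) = [3, 1, 2, 5, 14, 10, 6, 7, 15, 9, 8, 13, 12, 0, 11, 4] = (0 3 5 10 8 15 4 14 11 13)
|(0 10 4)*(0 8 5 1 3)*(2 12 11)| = |(0 10 4 8 5 1 3)(2 12 11)| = 21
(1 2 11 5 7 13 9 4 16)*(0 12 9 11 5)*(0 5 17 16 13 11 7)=[12, 2, 17, 3, 13, 0, 6, 11, 8, 4, 10, 5, 9, 7, 14, 15, 1, 16]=(0 12 9 4 13 7 11 5)(1 2 17 16)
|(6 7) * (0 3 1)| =6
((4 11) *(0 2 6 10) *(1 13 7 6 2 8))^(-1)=((0 8 1 13 7 6 10)(4 11))^(-1)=(0 10 6 7 13 1 8)(4 11)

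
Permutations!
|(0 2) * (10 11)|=|(0 2)(10 11)|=2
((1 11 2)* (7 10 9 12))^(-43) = ((1 11 2)(7 10 9 12))^(-43) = (1 2 11)(7 10 9 12)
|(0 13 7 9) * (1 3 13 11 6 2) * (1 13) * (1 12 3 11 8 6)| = 14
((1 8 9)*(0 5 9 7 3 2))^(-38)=((0 5 9 1 8 7 3 2))^(-38)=(0 9 8 3)(1 7 2 5)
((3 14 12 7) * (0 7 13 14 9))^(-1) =((0 7 3 9)(12 13 14))^(-1) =(0 9 3 7)(12 14 13)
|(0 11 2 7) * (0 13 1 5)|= 7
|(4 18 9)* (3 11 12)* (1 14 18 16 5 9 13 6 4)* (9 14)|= 42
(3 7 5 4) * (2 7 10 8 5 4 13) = (2 7 4 3 10 8 5 13) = [0, 1, 7, 10, 3, 13, 6, 4, 5, 9, 8, 11, 12, 2]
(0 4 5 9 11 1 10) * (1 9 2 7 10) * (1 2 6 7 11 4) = [1, 2, 11, 3, 5, 6, 7, 10, 8, 4, 0, 9] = (0 1 2 11 9 4 5 6 7 10)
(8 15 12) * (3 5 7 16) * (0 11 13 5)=(0 11 13 5 7 16 3)(8 15 12)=[11, 1, 2, 0, 4, 7, 6, 16, 15, 9, 10, 13, 8, 5, 14, 12, 3]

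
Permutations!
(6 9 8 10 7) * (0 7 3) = (0 7 6 9 8 10 3) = [7, 1, 2, 0, 4, 5, 9, 6, 10, 8, 3]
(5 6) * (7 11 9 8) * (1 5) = (1 5 6)(7 11 9 8) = [0, 5, 2, 3, 4, 6, 1, 11, 7, 8, 10, 9]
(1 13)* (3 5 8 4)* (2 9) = (1 13)(2 9)(3 5 8 4) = [0, 13, 9, 5, 3, 8, 6, 7, 4, 2, 10, 11, 12, 1]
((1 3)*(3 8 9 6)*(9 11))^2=(1 11 6)(3 8 9)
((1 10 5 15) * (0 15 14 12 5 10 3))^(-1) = (0 3 1 15)(5 12 14) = ((0 15 1 3)(5 14 12))^(-1)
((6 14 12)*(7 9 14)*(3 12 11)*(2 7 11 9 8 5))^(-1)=(2 5 8 7)(3 11 6 12)(9 14)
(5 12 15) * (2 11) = (2 11)(5 12 15) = [0, 1, 11, 3, 4, 12, 6, 7, 8, 9, 10, 2, 15, 13, 14, 5]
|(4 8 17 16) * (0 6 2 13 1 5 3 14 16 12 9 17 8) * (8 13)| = 33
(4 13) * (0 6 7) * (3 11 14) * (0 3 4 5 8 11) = (0 6 7 3)(4 13 5 8 11 14) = [6, 1, 2, 0, 13, 8, 7, 3, 11, 9, 10, 14, 12, 5, 4]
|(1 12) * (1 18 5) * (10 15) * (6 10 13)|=|(1 12 18 5)(6 10 15 13)|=4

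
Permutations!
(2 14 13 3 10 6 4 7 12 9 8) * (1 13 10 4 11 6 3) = [0, 13, 14, 4, 7, 5, 11, 12, 2, 8, 3, 6, 9, 1, 10] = (1 13)(2 14 10 3 4 7 12 9 8)(6 11)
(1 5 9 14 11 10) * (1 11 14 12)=(14)(1 5 9 12)(10 11)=[0, 5, 2, 3, 4, 9, 6, 7, 8, 12, 11, 10, 1, 13, 14]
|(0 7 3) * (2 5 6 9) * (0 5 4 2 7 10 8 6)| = 8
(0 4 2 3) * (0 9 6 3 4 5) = (0 5)(2 4)(3 9 6) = [5, 1, 4, 9, 2, 0, 3, 7, 8, 6]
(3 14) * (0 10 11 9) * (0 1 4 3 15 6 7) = (0 10 11 9 1 4 3 14 15 6 7) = [10, 4, 2, 14, 3, 5, 7, 0, 8, 1, 11, 9, 12, 13, 15, 6]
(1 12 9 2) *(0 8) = [8, 12, 1, 3, 4, 5, 6, 7, 0, 2, 10, 11, 9] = (0 8)(1 12 9 2)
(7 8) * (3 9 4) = (3 9 4)(7 8) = [0, 1, 2, 9, 3, 5, 6, 8, 7, 4]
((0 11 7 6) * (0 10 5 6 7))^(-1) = ((0 11)(5 6 10))^(-1) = (0 11)(5 10 6)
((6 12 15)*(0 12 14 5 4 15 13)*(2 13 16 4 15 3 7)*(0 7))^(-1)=((0 12 16 4 3)(2 13 7)(5 15 6 14))^(-1)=(0 3 4 16 12)(2 7 13)(5 14 6 15)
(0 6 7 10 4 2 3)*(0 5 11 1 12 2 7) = (0 6)(1 12 2 3 5 11)(4 7 10) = [6, 12, 3, 5, 7, 11, 0, 10, 8, 9, 4, 1, 2]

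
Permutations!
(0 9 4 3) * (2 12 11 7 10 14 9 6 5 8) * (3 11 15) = (0 6 5 8 2 12 15 3)(4 11 7 10 14 9) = [6, 1, 12, 0, 11, 8, 5, 10, 2, 4, 14, 7, 15, 13, 9, 3]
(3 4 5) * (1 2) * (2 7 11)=(1 7 11 2)(3 4 5)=[0, 7, 1, 4, 5, 3, 6, 11, 8, 9, 10, 2]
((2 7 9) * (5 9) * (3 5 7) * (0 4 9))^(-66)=(9)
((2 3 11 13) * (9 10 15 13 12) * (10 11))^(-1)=((2 3 10 15 13)(9 11 12))^(-1)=(2 13 15 10 3)(9 12 11)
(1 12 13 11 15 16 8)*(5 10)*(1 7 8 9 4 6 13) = (1 12)(4 6 13 11 15 16 9)(5 10)(7 8) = [0, 12, 2, 3, 6, 10, 13, 8, 7, 4, 5, 15, 1, 11, 14, 16, 9]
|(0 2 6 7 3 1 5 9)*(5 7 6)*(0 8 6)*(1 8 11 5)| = 21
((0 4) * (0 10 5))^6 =(0 10)(4 5)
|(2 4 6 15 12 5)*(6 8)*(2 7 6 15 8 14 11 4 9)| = |(2 9)(4 14 11)(5 7 6 8 15 12)| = 6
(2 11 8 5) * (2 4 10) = [0, 1, 11, 3, 10, 4, 6, 7, 5, 9, 2, 8] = (2 11 8 5 4 10)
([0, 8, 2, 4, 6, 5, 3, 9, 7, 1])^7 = (1 9 7 8)(3 4 6)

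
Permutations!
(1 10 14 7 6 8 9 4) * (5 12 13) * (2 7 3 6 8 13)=(1 10 14 3 6 13 5 12 2 7 8 9 4)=[0, 10, 7, 6, 1, 12, 13, 8, 9, 4, 14, 11, 2, 5, 3]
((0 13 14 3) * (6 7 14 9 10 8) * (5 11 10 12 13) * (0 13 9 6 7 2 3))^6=(0 14 7 8 10 11 5)(2 13)(3 6)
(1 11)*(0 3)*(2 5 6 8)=(0 3)(1 11)(2 5 6 8)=[3, 11, 5, 0, 4, 6, 8, 7, 2, 9, 10, 1]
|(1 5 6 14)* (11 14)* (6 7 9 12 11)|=|(1 5 7 9 12 11 14)|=7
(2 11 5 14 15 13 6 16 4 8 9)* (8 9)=[0, 1, 11, 3, 9, 14, 16, 7, 8, 2, 10, 5, 12, 6, 15, 13, 4]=(2 11 5 14 15 13 6 16 4 9)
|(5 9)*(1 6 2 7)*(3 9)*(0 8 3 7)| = 9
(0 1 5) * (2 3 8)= (0 1 5)(2 3 8)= [1, 5, 3, 8, 4, 0, 6, 7, 2]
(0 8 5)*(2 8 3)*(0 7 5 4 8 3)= (2 3)(4 8)(5 7)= [0, 1, 3, 2, 8, 7, 6, 5, 4]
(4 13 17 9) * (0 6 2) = (0 6 2)(4 13 17 9) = [6, 1, 0, 3, 13, 5, 2, 7, 8, 4, 10, 11, 12, 17, 14, 15, 16, 9]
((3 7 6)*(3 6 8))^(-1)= (3 8 7)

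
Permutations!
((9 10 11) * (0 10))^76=((0 10 11 9))^76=(11)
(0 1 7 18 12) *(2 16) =(0 1 7 18 12)(2 16) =[1, 7, 16, 3, 4, 5, 6, 18, 8, 9, 10, 11, 0, 13, 14, 15, 2, 17, 12]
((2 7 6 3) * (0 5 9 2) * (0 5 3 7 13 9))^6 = ((0 3 5)(2 13 9)(6 7))^6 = (13)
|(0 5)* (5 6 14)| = 4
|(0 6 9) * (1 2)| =6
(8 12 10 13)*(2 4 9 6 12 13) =(2 4 9 6 12 10)(8 13) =[0, 1, 4, 3, 9, 5, 12, 7, 13, 6, 2, 11, 10, 8]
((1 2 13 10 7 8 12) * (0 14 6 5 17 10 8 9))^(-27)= ((0 14 6 5 17 10 7 9)(1 2 13 8 12))^(-27)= (0 10 6 9 17 14 7 5)(1 8 2 12 13)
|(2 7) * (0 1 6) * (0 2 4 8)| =|(0 1 6 2 7 4 8)| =7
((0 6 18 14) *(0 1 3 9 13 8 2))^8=((0 6 18 14 1 3 9 13 8 2))^8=(0 8 9 1 18)(2 13 3 14 6)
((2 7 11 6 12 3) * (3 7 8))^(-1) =((2 8 3)(6 12 7 11))^(-1) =(2 3 8)(6 11 7 12)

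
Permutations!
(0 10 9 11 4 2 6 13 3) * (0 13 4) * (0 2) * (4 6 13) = (0 10 9 11 2 13 3 4) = [10, 1, 13, 4, 0, 5, 6, 7, 8, 11, 9, 2, 12, 3]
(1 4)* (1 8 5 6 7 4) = (4 8 5 6 7) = [0, 1, 2, 3, 8, 6, 7, 4, 5]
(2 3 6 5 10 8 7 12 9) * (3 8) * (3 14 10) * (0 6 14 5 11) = (0 6 11)(2 8 7 12 9)(3 14 10 5) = [6, 1, 8, 14, 4, 3, 11, 12, 7, 2, 5, 0, 9, 13, 10]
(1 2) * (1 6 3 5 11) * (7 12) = [0, 2, 6, 5, 4, 11, 3, 12, 8, 9, 10, 1, 7] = (1 2 6 3 5 11)(7 12)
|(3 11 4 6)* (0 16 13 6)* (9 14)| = 14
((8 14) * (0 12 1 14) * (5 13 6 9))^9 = (0 8 14 1 12)(5 13 6 9)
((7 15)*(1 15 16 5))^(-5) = (16) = ((1 15 7 16 5))^(-5)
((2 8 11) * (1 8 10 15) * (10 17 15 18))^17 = ((1 8 11 2 17 15)(10 18))^17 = (1 15 17 2 11 8)(10 18)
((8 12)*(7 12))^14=(7 8 12)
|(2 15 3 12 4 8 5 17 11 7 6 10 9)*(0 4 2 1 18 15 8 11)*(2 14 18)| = 60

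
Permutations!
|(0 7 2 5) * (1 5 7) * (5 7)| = 5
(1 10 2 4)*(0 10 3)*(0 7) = (0 10 2 4 1 3 7) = [10, 3, 4, 7, 1, 5, 6, 0, 8, 9, 2]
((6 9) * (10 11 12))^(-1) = (6 9)(10 12 11)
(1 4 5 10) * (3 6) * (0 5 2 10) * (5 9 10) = (0 9 10 1 4 2 5)(3 6) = [9, 4, 5, 6, 2, 0, 3, 7, 8, 10, 1]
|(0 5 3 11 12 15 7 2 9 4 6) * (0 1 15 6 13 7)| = |(0 5 3 11 12 6 1 15)(2 9 4 13 7)| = 40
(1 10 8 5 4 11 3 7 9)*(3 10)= (1 3 7 9)(4 11 10 8 5)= [0, 3, 2, 7, 11, 4, 6, 9, 5, 1, 8, 10]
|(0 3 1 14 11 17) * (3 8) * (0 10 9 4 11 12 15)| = 35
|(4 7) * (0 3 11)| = 6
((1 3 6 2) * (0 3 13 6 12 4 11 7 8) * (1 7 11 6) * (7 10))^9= ((0 3 12 4 6 2 10 7 8)(1 13))^9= (1 13)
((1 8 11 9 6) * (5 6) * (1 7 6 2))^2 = ((1 8 11 9 5 2)(6 7))^2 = (1 11 5)(2 8 9)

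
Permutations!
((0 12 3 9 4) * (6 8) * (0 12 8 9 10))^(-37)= ((0 8 6 9 4 12 3 10))^(-37)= (0 9 3 8 4 10 6 12)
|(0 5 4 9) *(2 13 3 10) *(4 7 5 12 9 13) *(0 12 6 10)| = 14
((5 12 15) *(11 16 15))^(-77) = (5 16 12 15 11)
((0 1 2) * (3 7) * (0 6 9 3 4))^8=(9)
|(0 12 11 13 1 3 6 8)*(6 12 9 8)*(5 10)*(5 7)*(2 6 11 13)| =12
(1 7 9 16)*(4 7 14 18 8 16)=(1 14 18 8 16)(4 7 9)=[0, 14, 2, 3, 7, 5, 6, 9, 16, 4, 10, 11, 12, 13, 18, 15, 1, 17, 8]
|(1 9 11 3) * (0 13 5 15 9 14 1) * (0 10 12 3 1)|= 24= |(0 13 5 15 9 11 1 14)(3 10 12)|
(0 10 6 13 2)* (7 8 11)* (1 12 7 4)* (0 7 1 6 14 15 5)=[10, 12, 7, 3, 6, 0, 13, 8, 11, 9, 14, 4, 1, 2, 15, 5]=(0 10 14 15 5)(1 12)(2 7 8 11 4 6 13)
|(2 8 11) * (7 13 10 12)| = 12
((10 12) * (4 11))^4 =((4 11)(10 12))^4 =(12)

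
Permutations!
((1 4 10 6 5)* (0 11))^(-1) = (0 11)(1 5 6 10 4)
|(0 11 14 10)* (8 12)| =4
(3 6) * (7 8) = (3 6)(7 8) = [0, 1, 2, 6, 4, 5, 3, 8, 7]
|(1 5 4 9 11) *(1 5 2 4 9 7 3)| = |(1 2 4 7 3)(5 9 11)| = 15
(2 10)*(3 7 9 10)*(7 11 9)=(2 3 11 9 10)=[0, 1, 3, 11, 4, 5, 6, 7, 8, 10, 2, 9]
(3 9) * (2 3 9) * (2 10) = (2 3 10) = [0, 1, 3, 10, 4, 5, 6, 7, 8, 9, 2]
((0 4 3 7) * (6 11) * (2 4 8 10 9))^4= ((0 8 10 9 2 4 3 7)(6 11))^4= (11)(0 2)(3 10)(4 8)(7 9)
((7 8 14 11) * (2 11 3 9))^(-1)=((2 11 7 8 14 3 9))^(-1)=(2 9 3 14 8 7 11)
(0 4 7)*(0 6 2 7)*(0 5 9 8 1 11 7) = (0 4 5 9 8 1 11 7 6 2) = [4, 11, 0, 3, 5, 9, 2, 6, 1, 8, 10, 7]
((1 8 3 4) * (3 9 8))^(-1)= ((1 3 4)(8 9))^(-1)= (1 4 3)(8 9)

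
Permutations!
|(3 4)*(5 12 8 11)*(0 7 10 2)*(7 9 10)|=4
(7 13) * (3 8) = (3 8)(7 13) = [0, 1, 2, 8, 4, 5, 6, 13, 3, 9, 10, 11, 12, 7]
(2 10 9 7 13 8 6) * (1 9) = (1 9 7 13 8 6 2 10) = [0, 9, 10, 3, 4, 5, 2, 13, 6, 7, 1, 11, 12, 8]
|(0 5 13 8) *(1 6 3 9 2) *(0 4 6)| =|(0 5 13 8 4 6 3 9 2 1)| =10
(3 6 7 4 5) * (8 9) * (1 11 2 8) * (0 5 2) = (0 5 3 6 7 4 2 8 9 1 11) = [5, 11, 8, 6, 2, 3, 7, 4, 9, 1, 10, 0]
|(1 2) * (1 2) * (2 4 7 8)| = 4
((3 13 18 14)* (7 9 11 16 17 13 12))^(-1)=((3 12 7 9 11 16 17 13 18 14))^(-1)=(3 14 18 13 17 16 11 9 7 12)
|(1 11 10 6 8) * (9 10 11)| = |(11)(1 9 10 6 8)| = 5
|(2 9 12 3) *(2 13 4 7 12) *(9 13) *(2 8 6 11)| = 10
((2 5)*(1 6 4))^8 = ((1 6 4)(2 5))^8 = (1 4 6)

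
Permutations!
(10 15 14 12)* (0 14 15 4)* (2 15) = (0 14 12 10 4)(2 15) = [14, 1, 15, 3, 0, 5, 6, 7, 8, 9, 4, 11, 10, 13, 12, 2]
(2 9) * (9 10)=(2 10 9)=[0, 1, 10, 3, 4, 5, 6, 7, 8, 2, 9]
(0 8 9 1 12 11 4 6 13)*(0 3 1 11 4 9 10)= (0 8 10)(1 12 4 6 13 3)(9 11)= [8, 12, 2, 1, 6, 5, 13, 7, 10, 11, 0, 9, 4, 3]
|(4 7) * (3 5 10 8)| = 4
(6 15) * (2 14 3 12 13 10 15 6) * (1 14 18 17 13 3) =(1 14)(2 18 17 13 10 15)(3 12) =[0, 14, 18, 12, 4, 5, 6, 7, 8, 9, 15, 11, 3, 10, 1, 2, 16, 13, 17]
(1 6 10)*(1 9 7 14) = (1 6 10 9 7 14) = [0, 6, 2, 3, 4, 5, 10, 14, 8, 7, 9, 11, 12, 13, 1]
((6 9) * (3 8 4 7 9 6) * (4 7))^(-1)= ((3 8 7 9))^(-1)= (3 9 7 8)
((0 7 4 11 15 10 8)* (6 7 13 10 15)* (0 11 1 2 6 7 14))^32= ((15)(0 13 10 8 11 7 4 1 2 6 14))^32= (15)(0 14 6 2 1 4 7 11 8 10 13)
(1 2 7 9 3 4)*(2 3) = (1 3 4)(2 7 9) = [0, 3, 7, 4, 1, 5, 6, 9, 8, 2]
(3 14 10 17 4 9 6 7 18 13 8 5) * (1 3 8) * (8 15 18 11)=[0, 3, 2, 14, 9, 15, 7, 11, 5, 6, 17, 8, 12, 1, 10, 18, 16, 4, 13]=(1 3 14 10 17 4 9 6 7 11 8 5 15 18 13)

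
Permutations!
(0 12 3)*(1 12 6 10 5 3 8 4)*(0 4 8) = (0 6 10 5 3 4 1 12) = [6, 12, 2, 4, 1, 3, 10, 7, 8, 9, 5, 11, 0]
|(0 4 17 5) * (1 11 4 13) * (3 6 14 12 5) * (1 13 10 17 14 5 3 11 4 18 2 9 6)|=|(0 10 17 11 18 2 9 6 5)(1 4 14 12 3)|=45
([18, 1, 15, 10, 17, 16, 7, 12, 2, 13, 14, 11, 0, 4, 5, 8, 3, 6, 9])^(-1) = (0 12 7 6 17 4 13 9 18)(2 8 15)(3 16 5 14 10)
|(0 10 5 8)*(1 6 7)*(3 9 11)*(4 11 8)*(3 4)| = |(0 10 5 3 9 8)(1 6 7)(4 11)| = 6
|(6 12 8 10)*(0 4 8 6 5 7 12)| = 8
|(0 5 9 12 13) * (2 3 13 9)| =10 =|(0 5 2 3 13)(9 12)|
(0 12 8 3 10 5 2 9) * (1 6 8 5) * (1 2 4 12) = [1, 6, 9, 10, 12, 4, 8, 7, 3, 0, 2, 11, 5] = (0 1 6 8 3 10 2 9)(4 12 5)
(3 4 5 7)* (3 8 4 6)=(3 6)(4 5 7 8)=[0, 1, 2, 6, 5, 7, 3, 8, 4]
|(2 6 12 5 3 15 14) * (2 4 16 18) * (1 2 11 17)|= 13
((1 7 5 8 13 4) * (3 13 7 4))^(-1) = ((1 4)(3 13)(5 8 7))^(-1) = (1 4)(3 13)(5 7 8)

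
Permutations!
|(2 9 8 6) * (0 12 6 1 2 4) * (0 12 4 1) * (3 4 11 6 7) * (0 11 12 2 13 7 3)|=|(0 12 3 4 2 9 8 11 6 1 13 7)|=12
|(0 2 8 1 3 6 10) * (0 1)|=|(0 2 8)(1 3 6 10)|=12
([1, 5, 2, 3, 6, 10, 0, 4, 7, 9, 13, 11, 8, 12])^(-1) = (0 6 4 7 8 12 13 10 5 1)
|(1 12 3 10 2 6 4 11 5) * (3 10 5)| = 9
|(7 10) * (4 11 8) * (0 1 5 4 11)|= 4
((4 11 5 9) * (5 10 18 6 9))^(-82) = ((4 11 10 18 6 9))^(-82) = (4 10 6)(9 11 18)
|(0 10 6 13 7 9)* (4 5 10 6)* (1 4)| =20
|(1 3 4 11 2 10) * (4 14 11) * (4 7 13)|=|(1 3 14 11 2 10)(4 7 13)|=6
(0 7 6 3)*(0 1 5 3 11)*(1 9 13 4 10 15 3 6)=(0 7 1 5 6 11)(3 9 13 4 10 15)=[7, 5, 2, 9, 10, 6, 11, 1, 8, 13, 15, 0, 12, 4, 14, 3]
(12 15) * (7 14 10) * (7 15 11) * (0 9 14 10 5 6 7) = (0 9 14 5 6 7 10 15 12 11) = [9, 1, 2, 3, 4, 6, 7, 10, 8, 14, 15, 0, 11, 13, 5, 12]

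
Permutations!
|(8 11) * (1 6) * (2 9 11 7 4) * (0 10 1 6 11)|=|(0 10 1 11 8 7 4 2 9)|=9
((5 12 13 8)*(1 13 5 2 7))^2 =((1 13 8 2 7)(5 12))^2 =(1 8 7 13 2)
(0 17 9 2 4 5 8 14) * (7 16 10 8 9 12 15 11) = [17, 1, 4, 3, 5, 9, 6, 16, 14, 2, 8, 7, 15, 13, 0, 11, 10, 12] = (0 17 12 15 11 7 16 10 8 14)(2 4 5 9)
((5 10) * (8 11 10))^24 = (11)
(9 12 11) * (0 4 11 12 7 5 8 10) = (12)(0 4 11 9 7 5 8 10) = [4, 1, 2, 3, 11, 8, 6, 5, 10, 7, 0, 9, 12]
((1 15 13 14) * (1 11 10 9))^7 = (15)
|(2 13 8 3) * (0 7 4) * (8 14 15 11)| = |(0 7 4)(2 13 14 15 11 8 3)| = 21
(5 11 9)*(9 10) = (5 11 10 9) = [0, 1, 2, 3, 4, 11, 6, 7, 8, 5, 9, 10]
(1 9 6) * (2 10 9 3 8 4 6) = (1 3 8 4 6)(2 10 9) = [0, 3, 10, 8, 6, 5, 1, 7, 4, 2, 9]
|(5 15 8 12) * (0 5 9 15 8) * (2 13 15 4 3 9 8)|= 30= |(0 5 2 13 15)(3 9 4)(8 12)|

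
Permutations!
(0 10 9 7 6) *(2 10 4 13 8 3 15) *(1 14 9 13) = (0 4 1 14 9 7 6)(2 10 13 8 3 15) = [4, 14, 10, 15, 1, 5, 0, 6, 3, 7, 13, 11, 12, 8, 9, 2]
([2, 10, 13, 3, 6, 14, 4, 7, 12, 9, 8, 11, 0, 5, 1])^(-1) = (0 12 8 10 1 14 5 13 2)(4 6)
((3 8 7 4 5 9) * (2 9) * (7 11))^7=(2 5 4 7 11 8 3 9)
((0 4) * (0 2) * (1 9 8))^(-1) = ((0 4 2)(1 9 8))^(-1) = (0 2 4)(1 8 9)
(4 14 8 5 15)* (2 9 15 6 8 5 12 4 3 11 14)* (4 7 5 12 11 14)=[0, 1, 9, 14, 2, 6, 8, 5, 11, 15, 10, 4, 7, 13, 12, 3]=(2 9 15 3 14 12 7 5 6 8 11 4)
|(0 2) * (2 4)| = 3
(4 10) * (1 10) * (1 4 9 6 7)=(1 10 9 6 7)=[0, 10, 2, 3, 4, 5, 7, 1, 8, 6, 9]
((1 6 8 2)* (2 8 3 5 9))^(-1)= (1 2 9 5 3 6)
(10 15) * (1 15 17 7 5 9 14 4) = [0, 15, 2, 3, 1, 9, 6, 5, 8, 14, 17, 11, 12, 13, 4, 10, 16, 7] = (1 15 10 17 7 5 9 14 4)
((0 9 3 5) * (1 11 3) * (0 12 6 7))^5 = ((0 9 1 11 3 5 12 6 7))^5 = (0 5 9 12 1 6 11 7 3)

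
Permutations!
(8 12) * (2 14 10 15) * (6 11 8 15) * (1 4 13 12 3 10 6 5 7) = [0, 4, 14, 10, 13, 7, 11, 1, 3, 9, 5, 8, 15, 12, 6, 2] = (1 4 13 12 15 2 14 6 11 8 3 10 5 7)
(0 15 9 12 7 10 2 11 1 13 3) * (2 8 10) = (0 15 9 12 7 2 11 1 13 3)(8 10) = [15, 13, 11, 0, 4, 5, 6, 2, 10, 12, 8, 1, 7, 3, 14, 9]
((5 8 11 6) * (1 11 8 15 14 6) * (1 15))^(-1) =((1 11 15 14 6 5))^(-1) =(1 5 6 14 15 11)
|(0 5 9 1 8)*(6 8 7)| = 7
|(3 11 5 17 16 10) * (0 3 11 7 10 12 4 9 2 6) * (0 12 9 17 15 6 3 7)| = 14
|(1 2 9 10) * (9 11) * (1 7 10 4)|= |(1 2 11 9 4)(7 10)|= 10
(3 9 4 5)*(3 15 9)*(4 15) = (4 5)(9 15) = [0, 1, 2, 3, 5, 4, 6, 7, 8, 15, 10, 11, 12, 13, 14, 9]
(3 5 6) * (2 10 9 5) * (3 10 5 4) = (2 5 6 10 9 4 3) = [0, 1, 5, 2, 3, 6, 10, 7, 8, 4, 9]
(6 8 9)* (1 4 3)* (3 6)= [0, 4, 2, 1, 6, 5, 8, 7, 9, 3]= (1 4 6 8 9 3)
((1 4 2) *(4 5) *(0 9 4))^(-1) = (0 5 1 2 4 9)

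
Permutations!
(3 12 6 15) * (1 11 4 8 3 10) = (1 11 4 8 3 12 6 15 10) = [0, 11, 2, 12, 8, 5, 15, 7, 3, 9, 1, 4, 6, 13, 14, 10]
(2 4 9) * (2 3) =(2 4 9 3) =[0, 1, 4, 2, 9, 5, 6, 7, 8, 3]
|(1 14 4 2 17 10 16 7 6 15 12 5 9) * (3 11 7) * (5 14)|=|(1 5 9)(2 17 10 16 3 11 7 6 15 12 14 4)|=12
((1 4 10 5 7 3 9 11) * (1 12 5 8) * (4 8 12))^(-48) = ((1 8)(3 9 11 4 10 12 5 7))^(-48) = (12)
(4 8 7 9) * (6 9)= (4 8 7 6 9)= [0, 1, 2, 3, 8, 5, 9, 6, 7, 4]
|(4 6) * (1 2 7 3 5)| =|(1 2 7 3 5)(4 6)| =10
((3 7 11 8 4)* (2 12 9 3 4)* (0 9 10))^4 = (0 11 10 7 12 3 2 9 8)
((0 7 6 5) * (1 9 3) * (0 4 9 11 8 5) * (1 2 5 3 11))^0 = ((0 7 6)(2 5 4 9 11 8 3))^0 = (11)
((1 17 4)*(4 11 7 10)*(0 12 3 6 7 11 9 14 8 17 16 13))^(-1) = ((0 12 3 6 7 10 4 1 16 13)(8 17 9 14))^(-1) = (0 13 16 1 4 10 7 6 3 12)(8 14 9 17)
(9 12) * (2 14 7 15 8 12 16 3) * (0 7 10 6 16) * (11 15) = [7, 1, 14, 2, 4, 5, 16, 11, 12, 0, 6, 15, 9, 13, 10, 8, 3] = (0 7 11 15 8 12 9)(2 14 10 6 16 3)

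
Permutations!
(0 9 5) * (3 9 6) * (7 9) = (0 6 3 7 9 5) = [6, 1, 2, 7, 4, 0, 3, 9, 8, 5]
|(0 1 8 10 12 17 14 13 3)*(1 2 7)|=11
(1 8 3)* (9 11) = (1 8 3)(9 11) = [0, 8, 2, 1, 4, 5, 6, 7, 3, 11, 10, 9]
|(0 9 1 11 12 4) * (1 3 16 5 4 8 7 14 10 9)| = 13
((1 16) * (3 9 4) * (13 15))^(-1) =((1 16)(3 9 4)(13 15))^(-1) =(1 16)(3 4 9)(13 15)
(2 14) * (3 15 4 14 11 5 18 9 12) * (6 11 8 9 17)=(2 8 9 12 3 15 4 14)(5 18 17 6 11)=[0, 1, 8, 15, 14, 18, 11, 7, 9, 12, 10, 5, 3, 13, 2, 4, 16, 6, 17]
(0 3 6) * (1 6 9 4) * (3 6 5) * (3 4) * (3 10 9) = (0 6)(1 5 4)(9 10) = [6, 5, 2, 3, 1, 4, 0, 7, 8, 10, 9]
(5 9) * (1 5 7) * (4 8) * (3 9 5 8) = (1 8 4 3 9 7) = [0, 8, 2, 9, 3, 5, 6, 1, 4, 7]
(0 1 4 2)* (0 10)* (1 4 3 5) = (0 4 2 10)(1 3 5) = [4, 3, 10, 5, 2, 1, 6, 7, 8, 9, 0]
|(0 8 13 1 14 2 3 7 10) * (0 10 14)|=4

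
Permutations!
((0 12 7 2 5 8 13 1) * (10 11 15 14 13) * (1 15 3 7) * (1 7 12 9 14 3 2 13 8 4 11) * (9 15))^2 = ((0 15 3 12 7 13 9 14 8 10 1)(2 5 4 11))^2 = (0 3 7 9 8 1 15 12 13 14 10)(2 4)(5 11)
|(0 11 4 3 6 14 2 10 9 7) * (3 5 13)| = 12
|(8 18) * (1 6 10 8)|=|(1 6 10 8 18)|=5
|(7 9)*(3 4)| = |(3 4)(7 9)| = 2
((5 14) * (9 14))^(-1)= ((5 9 14))^(-1)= (5 14 9)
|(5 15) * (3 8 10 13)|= |(3 8 10 13)(5 15)|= 4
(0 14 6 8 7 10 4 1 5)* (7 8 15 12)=(0 14 6 15 12 7 10 4 1 5)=[14, 5, 2, 3, 1, 0, 15, 10, 8, 9, 4, 11, 7, 13, 6, 12]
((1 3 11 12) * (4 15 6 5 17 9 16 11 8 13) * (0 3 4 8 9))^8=((0 3 9 16 11 12 1 4 15 6 5 17)(8 13))^8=(0 15 11)(1 9 5)(3 6 12)(4 16 17)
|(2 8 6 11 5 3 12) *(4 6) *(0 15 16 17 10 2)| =|(0 15 16 17 10 2 8 4 6 11 5 3 12)| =13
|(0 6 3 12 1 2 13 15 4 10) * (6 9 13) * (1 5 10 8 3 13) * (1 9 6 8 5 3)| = 42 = |(0 6 13 15 4 5 10)(1 2 8)(3 12)|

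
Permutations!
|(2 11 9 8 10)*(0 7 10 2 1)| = |(0 7 10 1)(2 11 9 8)| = 4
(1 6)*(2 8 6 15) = (1 15 2 8 6) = [0, 15, 8, 3, 4, 5, 1, 7, 6, 9, 10, 11, 12, 13, 14, 2]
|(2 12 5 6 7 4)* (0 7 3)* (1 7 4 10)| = 21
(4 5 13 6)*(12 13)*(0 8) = (0 8)(4 5 12 13 6) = [8, 1, 2, 3, 5, 12, 4, 7, 0, 9, 10, 11, 13, 6]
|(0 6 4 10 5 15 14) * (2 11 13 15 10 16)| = |(0 6 4 16 2 11 13 15 14)(5 10)| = 18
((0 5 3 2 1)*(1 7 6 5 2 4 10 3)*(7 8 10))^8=((0 2 8 10 3 4 7 6 5 1))^8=(0 5 7 3 8)(1 6 4 10 2)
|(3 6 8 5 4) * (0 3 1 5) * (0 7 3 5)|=|(0 5 4 1)(3 6 8 7)|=4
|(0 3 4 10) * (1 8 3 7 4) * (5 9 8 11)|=12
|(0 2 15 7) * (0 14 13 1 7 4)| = |(0 2 15 4)(1 7 14 13)| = 4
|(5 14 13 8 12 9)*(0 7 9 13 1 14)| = 12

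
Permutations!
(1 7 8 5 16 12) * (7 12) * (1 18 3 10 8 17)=[0, 12, 2, 10, 4, 16, 6, 17, 5, 9, 8, 11, 18, 13, 14, 15, 7, 1, 3]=(1 12 18 3 10 8 5 16 7 17)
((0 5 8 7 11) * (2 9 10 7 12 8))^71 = ((0 5 2 9 10 7 11)(8 12))^71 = (0 5 2 9 10 7 11)(8 12)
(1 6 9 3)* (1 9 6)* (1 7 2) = [0, 7, 1, 9, 4, 5, 6, 2, 8, 3] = (1 7 2)(3 9)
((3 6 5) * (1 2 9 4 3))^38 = (1 4 5 9 6 2 3)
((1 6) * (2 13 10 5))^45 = ((1 6)(2 13 10 5))^45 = (1 6)(2 13 10 5)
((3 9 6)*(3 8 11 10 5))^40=(3 10 8 9 5 11 6)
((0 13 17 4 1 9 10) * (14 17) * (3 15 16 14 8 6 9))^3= (0 6)(1 16 4 15 17 3 14)(8 10)(9 13)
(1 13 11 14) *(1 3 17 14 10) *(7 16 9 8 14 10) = [0, 13, 2, 17, 4, 5, 6, 16, 14, 8, 1, 7, 12, 11, 3, 15, 9, 10] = (1 13 11 7 16 9 8 14 3 17 10)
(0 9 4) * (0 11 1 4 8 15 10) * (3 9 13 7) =[13, 4, 2, 9, 11, 5, 6, 3, 15, 8, 0, 1, 12, 7, 14, 10] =(0 13 7 3 9 8 15 10)(1 4 11)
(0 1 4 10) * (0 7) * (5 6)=(0 1 4 10 7)(5 6)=[1, 4, 2, 3, 10, 6, 5, 0, 8, 9, 7]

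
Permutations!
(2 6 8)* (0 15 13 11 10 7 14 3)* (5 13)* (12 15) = (0 12 15 5 13 11 10 7 14 3)(2 6 8) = [12, 1, 6, 0, 4, 13, 8, 14, 2, 9, 7, 10, 15, 11, 3, 5]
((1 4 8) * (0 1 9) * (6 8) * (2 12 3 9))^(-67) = (0 2 1 12 4 3 6 9 8)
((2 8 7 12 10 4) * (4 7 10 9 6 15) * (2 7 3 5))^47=(2 10 5 8 3)(4 15 6 9 12 7)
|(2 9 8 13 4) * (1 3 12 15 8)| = 9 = |(1 3 12 15 8 13 4 2 9)|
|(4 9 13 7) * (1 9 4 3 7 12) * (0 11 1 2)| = 14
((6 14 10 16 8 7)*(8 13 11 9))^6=((6 14 10 16 13 11 9 8 7))^6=(6 9 16)(7 11 10)(8 13 14)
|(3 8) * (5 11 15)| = 6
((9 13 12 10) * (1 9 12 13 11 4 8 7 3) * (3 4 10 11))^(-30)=((13)(1 9 3)(4 8 7)(10 12 11))^(-30)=(13)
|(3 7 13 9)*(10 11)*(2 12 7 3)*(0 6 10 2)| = |(0 6 10 11 2 12 7 13 9)| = 9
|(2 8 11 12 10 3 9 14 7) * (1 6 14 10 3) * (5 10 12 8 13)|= 24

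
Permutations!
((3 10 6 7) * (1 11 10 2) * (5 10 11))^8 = (11)(1 5 10 6 7 3 2)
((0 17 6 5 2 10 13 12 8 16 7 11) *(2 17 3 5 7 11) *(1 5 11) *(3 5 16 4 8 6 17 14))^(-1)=(17)(0 11 3 14 5)(1 16)(2 7 6 12 13 10)(4 8)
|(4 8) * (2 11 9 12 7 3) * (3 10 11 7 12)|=6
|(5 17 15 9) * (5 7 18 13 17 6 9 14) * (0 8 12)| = 9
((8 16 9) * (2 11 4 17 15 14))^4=(2 15 4)(8 16 9)(11 14 17)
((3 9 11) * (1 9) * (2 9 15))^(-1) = (1 3 11 9 2 15)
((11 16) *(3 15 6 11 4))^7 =((3 15 6 11 16 4))^7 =(3 15 6 11 16 4)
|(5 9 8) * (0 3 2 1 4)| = 15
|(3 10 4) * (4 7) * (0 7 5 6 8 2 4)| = 14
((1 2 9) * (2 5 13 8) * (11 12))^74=(1 13 2)(5 8 9)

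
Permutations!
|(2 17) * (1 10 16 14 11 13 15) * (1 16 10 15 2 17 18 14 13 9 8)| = 10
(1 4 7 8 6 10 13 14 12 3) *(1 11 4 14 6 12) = (1 14)(3 11 4 7 8 12)(6 10 13) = [0, 14, 2, 11, 7, 5, 10, 8, 12, 9, 13, 4, 3, 6, 1]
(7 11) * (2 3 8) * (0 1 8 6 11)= [1, 8, 3, 6, 4, 5, 11, 0, 2, 9, 10, 7]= (0 1 8 2 3 6 11 7)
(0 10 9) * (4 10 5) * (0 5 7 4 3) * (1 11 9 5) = (0 7 4 10 5 3)(1 11 9) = [7, 11, 2, 0, 10, 3, 6, 4, 8, 1, 5, 9]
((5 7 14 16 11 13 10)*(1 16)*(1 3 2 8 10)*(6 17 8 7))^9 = (1 16 11 13)(2 7 14 3)(5 10 8 17 6)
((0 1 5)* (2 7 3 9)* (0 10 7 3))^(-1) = (0 7 10 5 1)(2 9 3)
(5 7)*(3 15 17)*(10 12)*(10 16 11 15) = (3 10 12 16 11 15 17)(5 7) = [0, 1, 2, 10, 4, 7, 6, 5, 8, 9, 12, 15, 16, 13, 14, 17, 11, 3]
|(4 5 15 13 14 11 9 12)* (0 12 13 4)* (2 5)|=4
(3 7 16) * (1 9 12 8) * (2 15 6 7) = (1 9 12 8)(2 15 6 7 16 3) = [0, 9, 15, 2, 4, 5, 7, 16, 1, 12, 10, 11, 8, 13, 14, 6, 3]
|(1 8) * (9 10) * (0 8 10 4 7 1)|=|(0 8)(1 10 9 4 7)|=10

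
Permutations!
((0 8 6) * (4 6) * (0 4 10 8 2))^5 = (0 2)(4 6)(8 10)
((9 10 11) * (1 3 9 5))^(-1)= (1 5 11 10 9 3)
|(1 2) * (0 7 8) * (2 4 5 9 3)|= |(0 7 8)(1 4 5 9 3 2)|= 6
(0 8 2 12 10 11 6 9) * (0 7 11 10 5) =(0 8 2 12 5)(6 9 7 11) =[8, 1, 12, 3, 4, 0, 9, 11, 2, 7, 10, 6, 5]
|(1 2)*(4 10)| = 2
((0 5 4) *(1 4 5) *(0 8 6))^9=((0 1 4 8 6))^9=(0 6 8 4 1)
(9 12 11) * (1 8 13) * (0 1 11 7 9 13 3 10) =[1, 8, 2, 10, 4, 5, 6, 9, 3, 12, 0, 13, 7, 11] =(0 1 8 3 10)(7 9 12)(11 13)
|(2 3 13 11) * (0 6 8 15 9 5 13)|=|(0 6 8 15 9 5 13 11 2 3)|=10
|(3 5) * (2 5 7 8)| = 5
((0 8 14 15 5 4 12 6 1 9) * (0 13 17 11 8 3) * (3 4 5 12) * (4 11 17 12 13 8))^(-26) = (17)(0 4)(1 12 15 8)(3 11)(6 13 14 9)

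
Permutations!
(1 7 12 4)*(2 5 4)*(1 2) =(1 7 12)(2 5 4) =[0, 7, 5, 3, 2, 4, 6, 12, 8, 9, 10, 11, 1]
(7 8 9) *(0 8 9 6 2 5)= [8, 1, 5, 3, 4, 0, 2, 9, 6, 7]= (0 8 6 2 5)(7 9)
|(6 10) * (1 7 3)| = |(1 7 3)(6 10)| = 6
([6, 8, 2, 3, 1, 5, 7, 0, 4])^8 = (0 7 6)(1 4 8)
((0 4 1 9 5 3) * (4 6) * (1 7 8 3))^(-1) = (0 3 8 7 4 6)(1 5 9)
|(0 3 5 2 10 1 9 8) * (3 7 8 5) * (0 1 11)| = 9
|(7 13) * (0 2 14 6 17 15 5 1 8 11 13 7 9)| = 12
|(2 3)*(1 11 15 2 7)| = |(1 11 15 2 3 7)| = 6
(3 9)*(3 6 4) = (3 9 6 4) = [0, 1, 2, 9, 3, 5, 4, 7, 8, 6]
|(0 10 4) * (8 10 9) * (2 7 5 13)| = |(0 9 8 10 4)(2 7 5 13)| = 20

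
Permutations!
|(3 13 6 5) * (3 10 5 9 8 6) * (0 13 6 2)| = 14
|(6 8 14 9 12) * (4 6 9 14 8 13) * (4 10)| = 4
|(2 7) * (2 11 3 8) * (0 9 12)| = |(0 9 12)(2 7 11 3 8)| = 15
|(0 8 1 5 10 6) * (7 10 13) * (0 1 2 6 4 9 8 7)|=11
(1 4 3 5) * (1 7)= [0, 4, 2, 5, 3, 7, 6, 1]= (1 4 3 5 7)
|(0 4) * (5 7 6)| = 6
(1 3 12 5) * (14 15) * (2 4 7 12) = (1 3 2 4 7 12 5)(14 15) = [0, 3, 4, 2, 7, 1, 6, 12, 8, 9, 10, 11, 5, 13, 15, 14]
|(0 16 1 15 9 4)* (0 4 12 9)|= |(0 16 1 15)(9 12)|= 4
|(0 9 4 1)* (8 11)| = |(0 9 4 1)(8 11)| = 4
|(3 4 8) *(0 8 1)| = 5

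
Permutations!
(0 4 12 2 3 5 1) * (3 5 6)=[4, 0, 5, 6, 12, 1, 3, 7, 8, 9, 10, 11, 2]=(0 4 12 2 5 1)(3 6)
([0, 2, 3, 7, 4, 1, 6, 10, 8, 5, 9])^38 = (1 7 5 3 9 2 10)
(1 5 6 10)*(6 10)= (1 5 10)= [0, 5, 2, 3, 4, 10, 6, 7, 8, 9, 1]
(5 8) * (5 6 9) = (5 8 6 9) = [0, 1, 2, 3, 4, 8, 9, 7, 6, 5]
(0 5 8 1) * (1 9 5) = [1, 0, 2, 3, 4, 8, 6, 7, 9, 5] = (0 1)(5 8 9)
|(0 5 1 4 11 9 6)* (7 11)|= 8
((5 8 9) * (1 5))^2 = ((1 5 8 9))^2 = (1 8)(5 9)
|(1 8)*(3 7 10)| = |(1 8)(3 7 10)| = 6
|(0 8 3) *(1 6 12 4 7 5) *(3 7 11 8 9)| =24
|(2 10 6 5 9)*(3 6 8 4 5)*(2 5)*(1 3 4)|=|(1 3 6 4 2 10 8)(5 9)|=14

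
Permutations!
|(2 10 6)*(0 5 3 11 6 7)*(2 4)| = |(0 5 3 11 6 4 2 10 7)| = 9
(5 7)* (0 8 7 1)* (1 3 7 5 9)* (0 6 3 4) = (0 8 5 4)(1 6 3 7 9) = [8, 6, 2, 7, 0, 4, 3, 9, 5, 1]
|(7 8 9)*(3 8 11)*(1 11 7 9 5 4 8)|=3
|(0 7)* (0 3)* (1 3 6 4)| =6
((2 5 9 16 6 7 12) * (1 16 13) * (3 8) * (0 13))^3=(0 16 12 9 1 7 5 13 6 2)(3 8)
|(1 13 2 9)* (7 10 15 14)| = 4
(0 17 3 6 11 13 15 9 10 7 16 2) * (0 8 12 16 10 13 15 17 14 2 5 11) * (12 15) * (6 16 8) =(0 14 2 6)(3 16 5 11 12 8 15 9 13 17)(7 10) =[14, 1, 6, 16, 4, 11, 0, 10, 15, 13, 7, 12, 8, 17, 2, 9, 5, 3]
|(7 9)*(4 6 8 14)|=4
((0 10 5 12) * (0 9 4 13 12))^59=(0 5 10)(4 9 12 13)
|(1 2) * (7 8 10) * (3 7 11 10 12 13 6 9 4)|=8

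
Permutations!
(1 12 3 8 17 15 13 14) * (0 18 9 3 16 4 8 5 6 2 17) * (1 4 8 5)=(0 18 9 3 1 12 16 8)(2 17 15 13 14 4 5 6)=[18, 12, 17, 1, 5, 6, 2, 7, 0, 3, 10, 11, 16, 14, 4, 13, 8, 15, 9]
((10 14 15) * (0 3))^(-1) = (0 3)(10 15 14)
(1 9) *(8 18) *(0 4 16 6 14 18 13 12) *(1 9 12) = [4, 12, 2, 3, 16, 5, 14, 7, 13, 9, 10, 11, 0, 1, 18, 15, 6, 17, 8] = (0 4 16 6 14 18 8 13 1 12)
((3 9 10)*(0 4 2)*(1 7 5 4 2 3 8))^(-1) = (0 2)(1 8 10 9 3 4 5 7) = ((0 2)(1 7 5 4 3 9 10 8))^(-1)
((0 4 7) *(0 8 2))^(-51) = ((0 4 7 8 2))^(-51) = (0 2 8 7 4)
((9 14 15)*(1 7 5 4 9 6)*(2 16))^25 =(1 7 5 4 9 14 15 6)(2 16)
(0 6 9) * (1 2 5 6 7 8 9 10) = [7, 2, 5, 3, 4, 6, 10, 8, 9, 0, 1] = (0 7 8 9)(1 2 5 6 10)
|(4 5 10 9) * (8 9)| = |(4 5 10 8 9)| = 5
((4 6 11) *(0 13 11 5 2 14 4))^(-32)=((0 13 11)(2 14 4 6 5))^(-32)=(0 13 11)(2 6 14 5 4)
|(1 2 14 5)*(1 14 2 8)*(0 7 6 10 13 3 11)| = 14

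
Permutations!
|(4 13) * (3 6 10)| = 6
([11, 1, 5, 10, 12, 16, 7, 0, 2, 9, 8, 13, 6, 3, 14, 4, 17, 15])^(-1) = [7, 1, 8, 13, 15, 2, 12, 6, 10, 9, 3, 0, 4, 11, 14, 17, 5, 16]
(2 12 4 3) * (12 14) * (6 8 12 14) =(14)(2 6 8 12 4 3) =[0, 1, 6, 2, 3, 5, 8, 7, 12, 9, 10, 11, 4, 13, 14]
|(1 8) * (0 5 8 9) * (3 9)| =6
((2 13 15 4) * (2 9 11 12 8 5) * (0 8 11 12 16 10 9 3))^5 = (16)(0 15 5 3 13 8 4 2)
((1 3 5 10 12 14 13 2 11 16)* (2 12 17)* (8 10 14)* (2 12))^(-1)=((1 3 5 14 13 2 11 16)(8 10 17 12))^(-1)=(1 16 11 2 13 14 5 3)(8 12 17 10)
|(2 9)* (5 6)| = 2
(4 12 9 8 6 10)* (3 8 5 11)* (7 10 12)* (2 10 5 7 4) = [0, 1, 10, 8, 4, 11, 12, 5, 6, 7, 2, 3, 9] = (2 10)(3 8 6 12 9 7 5 11)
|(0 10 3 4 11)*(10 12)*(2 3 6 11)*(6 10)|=12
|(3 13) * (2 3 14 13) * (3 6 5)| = |(2 6 5 3)(13 14)| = 4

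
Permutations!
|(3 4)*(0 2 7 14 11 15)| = 6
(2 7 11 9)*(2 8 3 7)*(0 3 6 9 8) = [3, 1, 2, 7, 4, 5, 9, 11, 6, 0, 10, 8] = (0 3 7 11 8 6 9)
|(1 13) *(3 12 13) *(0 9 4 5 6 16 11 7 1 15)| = |(0 9 4 5 6 16 11 7 1 3 12 13 15)| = 13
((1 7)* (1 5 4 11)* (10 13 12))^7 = ((1 7 5 4 11)(10 13 12))^7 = (1 5 11 7 4)(10 13 12)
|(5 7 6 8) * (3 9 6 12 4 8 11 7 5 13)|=|(3 9 6 11 7 12 4 8 13)|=9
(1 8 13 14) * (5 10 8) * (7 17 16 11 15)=(1 5 10 8 13 14)(7 17 16 11 15)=[0, 5, 2, 3, 4, 10, 6, 17, 13, 9, 8, 15, 12, 14, 1, 7, 11, 16]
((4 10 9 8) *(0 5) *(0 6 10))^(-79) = (0 8 10 5 4 9 6)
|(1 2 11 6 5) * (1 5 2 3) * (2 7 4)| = |(1 3)(2 11 6 7 4)| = 10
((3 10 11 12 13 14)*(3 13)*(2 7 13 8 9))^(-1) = (2 9 8 14 13 7)(3 12 11 10)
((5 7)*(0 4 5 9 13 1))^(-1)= (0 1 13 9 7 5 4)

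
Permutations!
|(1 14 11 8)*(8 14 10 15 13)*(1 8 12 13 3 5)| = 10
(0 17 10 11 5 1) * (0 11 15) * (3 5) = [17, 11, 2, 5, 4, 1, 6, 7, 8, 9, 15, 3, 12, 13, 14, 0, 16, 10] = (0 17 10 15)(1 11 3 5)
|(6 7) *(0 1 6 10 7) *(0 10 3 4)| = 7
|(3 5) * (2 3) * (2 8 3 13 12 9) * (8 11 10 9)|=|(2 13 12 8 3 5 11 10 9)|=9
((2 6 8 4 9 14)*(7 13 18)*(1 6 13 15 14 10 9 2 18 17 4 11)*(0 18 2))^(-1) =(0 4 17 13 2 14 15 7 18)(1 11 8 6)(9 10)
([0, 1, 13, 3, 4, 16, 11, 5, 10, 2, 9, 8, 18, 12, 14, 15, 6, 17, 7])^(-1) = [0, 1, 9, 3, 4, 7, 16, 18, 11, 10, 8, 6, 13, 2, 14, 15, 5, 17, 12]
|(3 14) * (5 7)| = 2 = |(3 14)(5 7)|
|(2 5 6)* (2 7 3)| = |(2 5 6 7 3)| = 5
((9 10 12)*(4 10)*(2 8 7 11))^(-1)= ((2 8 7 11)(4 10 12 9))^(-1)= (2 11 7 8)(4 9 12 10)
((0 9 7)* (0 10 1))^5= (10)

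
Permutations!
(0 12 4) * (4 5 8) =(0 12 5 8 4) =[12, 1, 2, 3, 0, 8, 6, 7, 4, 9, 10, 11, 5]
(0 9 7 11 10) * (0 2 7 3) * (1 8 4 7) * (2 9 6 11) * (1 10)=[6, 8, 10, 0, 7, 5, 11, 2, 4, 3, 9, 1]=(0 6 11 1 8 4 7 2 10 9 3)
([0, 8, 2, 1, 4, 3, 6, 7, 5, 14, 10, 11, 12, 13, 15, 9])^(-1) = (1 3 5 8)(9 15 14)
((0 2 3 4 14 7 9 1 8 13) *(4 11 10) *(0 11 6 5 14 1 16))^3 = ((0 2 3 6 5 14 7 9 16)(1 8 13 11 10 4))^3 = (0 6 7)(1 11)(2 5 9)(3 14 16)(4 13)(8 10)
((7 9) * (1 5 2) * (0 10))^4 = ((0 10)(1 5 2)(7 9))^4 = (10)(1 5 2)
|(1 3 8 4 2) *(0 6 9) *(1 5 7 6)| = |(0 1 3 8 4 2 5 7 6 9)| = 10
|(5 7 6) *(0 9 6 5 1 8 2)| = 6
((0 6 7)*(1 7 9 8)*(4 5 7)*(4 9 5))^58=((0 6 5 7)(1 9 8))^58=(0 5)(1 9 8)(6 7)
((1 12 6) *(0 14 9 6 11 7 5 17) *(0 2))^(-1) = (0 2 17 5 7 11 12 1 6 9 14)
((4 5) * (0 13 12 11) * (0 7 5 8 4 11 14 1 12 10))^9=(14)(4 8)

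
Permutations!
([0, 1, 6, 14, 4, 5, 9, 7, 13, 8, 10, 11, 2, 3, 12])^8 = [0, 1, 2, 3, 4, 5, 6, 7, 8, 9, 10, 11, 12, 13, 14]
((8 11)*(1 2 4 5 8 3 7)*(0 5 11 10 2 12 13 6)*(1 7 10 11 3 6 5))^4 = ((0 1 12 13 5 8 11 6)(2 4 3 10))^4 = (0 5)(1 8)(6 13)(11 12)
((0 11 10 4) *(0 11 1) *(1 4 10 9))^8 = ((0 4 11 9 1))^8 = (0 9 4 1 11)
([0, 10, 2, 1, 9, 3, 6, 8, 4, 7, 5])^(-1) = (1 3 5 10)(4 8 7 9)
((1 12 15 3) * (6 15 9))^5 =((1 12 9 6 15 3))^5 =(1 3 15 6 9 12)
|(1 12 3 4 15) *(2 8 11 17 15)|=9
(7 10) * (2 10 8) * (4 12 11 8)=[0, 1, 10, 3, 12, 5, 6, 4, 2, 9, 7, 8, 11]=(2 10 7 4 12 11 8)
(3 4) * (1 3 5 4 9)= (1 3 9)(4 5)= [0, 3, 2, 9, 5, 4, 6, 7, 8, 1]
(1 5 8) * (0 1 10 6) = (0 1 5 8 10 6) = [1, 5, 2, 3, 4, 8, 0, 7, 10, 9, 6]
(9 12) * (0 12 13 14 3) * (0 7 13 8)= (0 12 9 8)(3 7 13 14)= [12, 1, 2, 7, 4, 5, 6, 13, 0, 8, 10, 11, 9, 14, 3]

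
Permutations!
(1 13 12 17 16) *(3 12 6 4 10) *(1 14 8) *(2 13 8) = (1 8)(2 13 6 4 10 3 12 17 16 14) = [0, 8, 13, 12, 10, 5, 4, 7, 1, 9, 3, 11, 17, 6, 2, 15, 14, 16]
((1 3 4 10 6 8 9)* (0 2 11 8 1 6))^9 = (0 10 4 3 1 6 9 8 11 2)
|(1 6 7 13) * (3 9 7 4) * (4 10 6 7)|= |(1 7 13)(3 9 4)(6 10)|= 6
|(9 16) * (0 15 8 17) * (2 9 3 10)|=20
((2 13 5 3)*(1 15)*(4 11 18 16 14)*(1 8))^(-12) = (4 16 11 14 18)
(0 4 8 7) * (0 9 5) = (0 4 8 7 9 5) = [4, 1, 2, 3, 8, 0, 6, 9, 7, 5]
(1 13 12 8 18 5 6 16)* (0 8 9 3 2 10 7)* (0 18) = (0 8)(1 13 12 9 3 2 10 7 18 5 6 16) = [8, 13, 10, 2, 4, 6, 16, 18, 0, 3, 7, 11, 9, 12, 14, 15, 1, 17, 5]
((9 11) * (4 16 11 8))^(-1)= (4 8 9 11 16)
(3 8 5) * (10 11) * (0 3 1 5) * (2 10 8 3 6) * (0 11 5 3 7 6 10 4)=(0 10 5 1 3 7 6 2 4)(8 11)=[10, 3, 4, 7, 0, 1, 2, 6, 11, 9, 5, 8]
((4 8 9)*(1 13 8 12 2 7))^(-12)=(1 4)(2 8)(7 9)(12 13)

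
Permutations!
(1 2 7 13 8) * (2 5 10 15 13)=(1 5 10 15 13 8)(2 7)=[0, 5, 7, 3, 4, 10, 6, 2, 1, 9, 15, 11, 12, 8, 14, 13]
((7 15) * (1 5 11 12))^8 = ((1 5 11 12)(7 15))^8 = (15)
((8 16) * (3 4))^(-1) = ((3 4)(8 16))^(-1) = (3 4)(8 16)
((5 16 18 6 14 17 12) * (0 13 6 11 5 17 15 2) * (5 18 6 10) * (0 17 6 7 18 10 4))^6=((0 13 4)(2 17 12 6 14 15)(5 16 7 18 11 10))^6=(18)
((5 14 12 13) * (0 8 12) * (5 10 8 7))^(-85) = (0 14 5 7)(8 10 13 12)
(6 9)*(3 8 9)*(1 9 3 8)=(1 9 6 8 3)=[0, 9, 2, 1, 4, 5, 8, 7, 3, 6]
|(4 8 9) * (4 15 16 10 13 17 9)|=|(4 8)(9 15 16 10 13 17)|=6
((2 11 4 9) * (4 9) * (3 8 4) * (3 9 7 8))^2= ((2 11 7 8 4 9))^2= (2 7 4)(8 9 11)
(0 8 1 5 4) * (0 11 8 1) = (0 1 5 4 11 8) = [1, 5, 2, 3, 11, 4, 6, 7, 0, 9, 10, 8]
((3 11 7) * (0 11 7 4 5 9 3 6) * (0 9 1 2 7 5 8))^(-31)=((0 11 4 8)(1 2 7 6 9 3 5))^(-31)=(0 11 4 8)(1 9 2 3 7 5 6)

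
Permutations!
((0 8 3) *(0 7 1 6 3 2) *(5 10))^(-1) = (0 2 8)(1 7 3 6)(5 10)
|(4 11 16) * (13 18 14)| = |(4 11 16)(13 18 14)| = 3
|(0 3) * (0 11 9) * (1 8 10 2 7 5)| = |(0 3 11 9)(1 8 10 2 7 5)| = 12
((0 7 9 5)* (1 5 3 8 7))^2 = ((0 1 5)(3 8 7 9))^2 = (0 5 1)(3 7)(8 9)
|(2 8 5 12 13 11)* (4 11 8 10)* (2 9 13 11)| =6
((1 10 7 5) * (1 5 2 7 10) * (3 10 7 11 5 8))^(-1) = (2 7 10 3 8 5 11)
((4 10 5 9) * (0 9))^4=(0 5 10 4 9)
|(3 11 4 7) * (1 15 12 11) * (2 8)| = |(1 15 12 11 4 7 3)(2 8)| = 14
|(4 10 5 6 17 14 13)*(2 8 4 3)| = 10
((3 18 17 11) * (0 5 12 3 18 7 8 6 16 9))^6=(18)(0 6 3)(5 16 7)(8 12 9)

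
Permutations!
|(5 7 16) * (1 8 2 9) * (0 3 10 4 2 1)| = 6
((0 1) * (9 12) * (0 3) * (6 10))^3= ((0 1 3)(6 10)(9 12))^3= (6 10)(9 12)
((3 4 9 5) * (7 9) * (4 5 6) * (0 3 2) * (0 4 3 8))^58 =(2 7 6 5 4 9 3) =((0 8)(2 4 7 9 6 3 5))^58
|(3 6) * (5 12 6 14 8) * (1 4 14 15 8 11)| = 12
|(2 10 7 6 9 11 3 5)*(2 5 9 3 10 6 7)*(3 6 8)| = 6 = |(2 8 3 9 11 10)|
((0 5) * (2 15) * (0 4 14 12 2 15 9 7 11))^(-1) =(15)(0 11 7 9 2 12 14 4 5)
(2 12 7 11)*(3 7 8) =(2 12 8 3 7 11) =[0, 1, 12, 7, 4, 5, 6, 11, 3, 9, 10, 2, 8]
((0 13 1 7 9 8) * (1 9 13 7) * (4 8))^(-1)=(0 8 4 9 13 7)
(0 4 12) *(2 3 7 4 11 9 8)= [11, 1, 3, 7, 12, 5, 6, 4, 2, 8, 10, 9, 0]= (0 11 9 8 2 3 7 4 12)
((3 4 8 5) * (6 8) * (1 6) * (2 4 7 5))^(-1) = (1 4 2 8 6)(3 5 7)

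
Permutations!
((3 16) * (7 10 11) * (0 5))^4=((0 5)(3 16)(7 10 11))^4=(16)(7 10 11)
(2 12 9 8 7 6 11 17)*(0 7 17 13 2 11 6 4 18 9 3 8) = (0 7 4 18 9)(2 12 3 8 17 11 13) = [7, 1, 12, 8, 18, 5, 6, 4, 17, 0, 10, 13, 3, 2, 14, 15, 16, 11, 9]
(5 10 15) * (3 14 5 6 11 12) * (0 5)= (0 5 10 15 6 11 12 3 14)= [5, 1, 2, 14, 4, 10, 11, 7, 8, 9, 15, 12, 3, 13, 0, 6]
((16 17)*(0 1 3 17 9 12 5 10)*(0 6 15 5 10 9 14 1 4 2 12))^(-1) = (0 9 5 15 6 10 12 2 4)(1 14 16 17 3)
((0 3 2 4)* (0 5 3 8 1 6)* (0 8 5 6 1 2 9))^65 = (0 5 3 9)(2 4 6 8)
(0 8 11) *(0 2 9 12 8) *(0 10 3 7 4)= (0 10 3 7 4)(2 9 12 8 11)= [10, 1, 9, 7, 0, 5, 6, 4, 11, 12, 3, 2, 8]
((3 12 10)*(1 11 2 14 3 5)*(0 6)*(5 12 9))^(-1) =((0 6)(1 11 2 14 3 9 5)(10 12))^(-1) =(0 6)(1 5 9 3 14 2 11)(10 12)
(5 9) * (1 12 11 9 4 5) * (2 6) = (1 12 11 9)(2 6)(4 5) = [0, 12, 6, 3, 5, 4, 2, 7, 8, 1, 10, 9, 11]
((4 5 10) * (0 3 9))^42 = (10)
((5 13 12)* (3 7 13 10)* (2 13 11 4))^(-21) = ((2 13 12 5 10 3 7 11 4))^(-21) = (2 7 5)(3 12 4)(10 13 11)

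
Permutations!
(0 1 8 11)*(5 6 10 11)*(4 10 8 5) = (0 1 5 6 8 4 10 11) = [1, 5, 2, 3, 10, 6, 8, 7, 4, 9, 11, 0]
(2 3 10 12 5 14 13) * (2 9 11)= (2 3 10 12 5 14 13 9 11)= [0, 1, 3, 10, 4, 14, 6, 7, 8, 11, 12, 2, 5, 9, 13]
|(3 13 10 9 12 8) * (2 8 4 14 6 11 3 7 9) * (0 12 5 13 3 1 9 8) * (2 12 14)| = 12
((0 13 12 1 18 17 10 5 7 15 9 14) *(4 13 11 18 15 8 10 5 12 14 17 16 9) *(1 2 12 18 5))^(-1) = ((0 11 5 7 8 10 18 16 9 17 1 15 4 13 14)(2 12))^(-1) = (0 14 13 4 15 1 17 9 16 18 10 8 7 5 11)(2 12)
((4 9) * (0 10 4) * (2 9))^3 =(0 2 10 9 4) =((0 10 4 2 9))^3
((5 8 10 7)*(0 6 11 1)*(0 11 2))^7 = ((0 6 2)(1 11)(5 8 10 7))^7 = (0 6 2)(1 11)(5 7 10 8)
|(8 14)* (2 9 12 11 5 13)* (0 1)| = |(0 1)(2 9 12 11 5 13)(8 14)| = 6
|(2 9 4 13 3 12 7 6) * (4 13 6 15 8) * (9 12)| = 21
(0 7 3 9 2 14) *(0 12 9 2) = (0 7 3 2 14 12 9) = [7, 1, 14, 2, 4, 5, 6, 3, 8, 0, 10, 11, 9, 13, 12]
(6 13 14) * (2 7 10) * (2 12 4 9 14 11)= (2 7 10 12 4 9 14 6 13 11)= [0, 1, 7, 3, 9, 5, 13, 10, 8, 14, 12, 2, 4, 11, 6]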